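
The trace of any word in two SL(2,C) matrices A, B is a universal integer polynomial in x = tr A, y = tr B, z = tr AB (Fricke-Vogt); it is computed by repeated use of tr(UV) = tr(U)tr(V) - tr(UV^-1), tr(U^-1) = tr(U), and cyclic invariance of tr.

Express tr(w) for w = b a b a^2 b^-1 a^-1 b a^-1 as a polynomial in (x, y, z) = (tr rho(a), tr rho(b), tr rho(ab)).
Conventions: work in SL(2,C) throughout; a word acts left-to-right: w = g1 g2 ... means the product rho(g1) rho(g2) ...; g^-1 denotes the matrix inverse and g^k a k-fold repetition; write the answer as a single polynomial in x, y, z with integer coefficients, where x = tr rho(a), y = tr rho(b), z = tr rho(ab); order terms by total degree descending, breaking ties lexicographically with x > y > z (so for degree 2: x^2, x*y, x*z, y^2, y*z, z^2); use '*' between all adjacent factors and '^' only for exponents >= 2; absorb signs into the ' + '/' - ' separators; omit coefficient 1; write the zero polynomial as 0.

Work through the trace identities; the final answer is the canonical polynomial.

-x^3*y^2*z^2 + x^4*y*z + x^2*y^3*z + 2*x^2*y*z^3 - x^3*z^2 - x*y^2*z^2 - x*z^4 - 4*x^2*y*z + 4*x*z^2 + y*z - x

trace(b a b a) = trace(a b) trace(a b) - trace(1)  (split on a) = z^2 - 2
trace(b a b) = trace(b) trace(a b) - trace(a)  (reduce the b square) = y*z - x
trace(b a b a^2) = trace(a) trace(b a b a) - trace(b a b)  (reduce the a square) = x*z^2 - y*z - x
trace(a b a) = trace(a) trace(b a) - trace(b)  (reduce the a square) = x*z - y
so trace(b^2 a b a) = trace(b) trace(a b a b) - trace(a b a)  (reduce the b square) = y*z^2 - x*z - y
so trace(b^2 a b) = trace(b) trace(b a b) - trace(b a)  (reduce the b square) = y^2*z - x*y - z
so trace(a b^2 a b a) = trace(a) trace(b^2 a b a) - trace(b^2 a b)  (reduce the a square) = x*y*z^2 - x^2*z - y^2*z + z
trace(a b^2 a b a^2) = trace(a) trace(a b^2 a b a) - trace(a b^2 a b)  (reduce the a square) = x^2*y*z^2 - x^3*z - x*y^2*z - y*z^2 + 2*x*z + y
trace(a b a b a b) = trace(b a) trace(b a b a) - trace(b^-1 a^-1)  (split on b) = z^3 - 3*z
trace(b a b^2 a b a) = trace(b) trace(a b a b a b) - trace(a b a b a)  (reduce the b square) = y*z^3 - x*z^2 - 2*y*z + x
trace(a^2) = trace(a) trace(a) - trace(1)  (reduce the a square) = x^2 - 2
reduce: trace(a b^2 a) = trace(b) trace(a^2 b) - trace(a^2)  (reduce the b square) = x*y*z - x^2 - y^2 + 2
reduce: trace(b a b^2 a b) = trace(b) trace(a b^2 a b) - trace(a b^2 a)  (reduce the b square) = y^2*z^2 - 2*x*y*z + x^2 - 2
reduce: trace(a b^2 a b a^2 b) = trace(a) trace(b a b^2 a b a) - trace(b a b^2 a b)  (reduce the a square) = x*y*z^3 - x^2*z^2 - y^2*z^2 + 2
trace(b^2 a b a^2 b^-1 a) = trace(a b^2 a b a^2) trace(b) - trace(a b^2 a b a^2 b)  (eliminate b^-1) = x^2*y^2*z^2 - x^3*y*z - x*y^3*z - x*y*z^3 + x^2*z^2 + 2*x*y*z + y^2 - 2
so trace(b a b a^2 b^-1 a^-1 b) = trace(b^2 a b a^2 b^-1) trace(a) - trace(b^2 a b a^2 b^-1 a)  (eliminate a^-1) = -x^2*y^2*z^2 + x^3*y*z + x*y^3*z + x*y*z^3 - 3*x*y*z - x^2 - y^2 + 2
reduce: trace(a b a b a^2 b) = trace(a) trace(b a b a b a) - trace(b a b a b)  (reduce the a square) = x*z^3 - y*z^2 - 2*x*z + y
reduce: trace(a b a b a^2) = trace(a) trace(b a b a^2) - trace(b a b a)  (reduce the a square) = x^2*z^2 - x*y*z - x^2 - z^2 + 2
reduce: trace(b a b a b a^2 b) = trace(b) trace(a b a b a^2 b) - trace(a b a b a^2)  (reduce the b square) = x*y*z^3 - x^2*z^2 - y^2*z^2 - x*y*z + x^2 + y^2 + z^2 - 2
so trace(b a b a b a b a) = trace(a b a b a b) trace(a b) - trace(b a b a)  (split on a) = z^4 - 4*z^2 + 2
so trace(b a b a b a^2 b a) = trace(a) trace(b a b a b a b a) - trace(b a b a b a b)  (reduce the a square) = x*z^4 - y*z^3 - 3*x*z^2 + 2*y*z + x
trace(a^-1 b a b a b a^2 b) = trace(b a b a b a^2 b) trace(a) - trace(b a b a b a^2 b a)  (eliminate a^-1) = x^2*y*z^3 - x^3*z^2 - x*y^2*z^2 - x*z^4 - x^2*y*z + y*z^3 + x^3 + x*y^2 + 4*x*z^2 - 2*y*z - 3*x
so trace(b a b a^2 b^-1 a^-1 b a) = trace(a^-1 b a b a b a^2) trace(b) - trace(a^-1 b a b a b a^2 b)  (eliminate b^-1) = -x^2*y*z^3 + x^3*z^2 + x*y^2*z^2 + x*z^4 + x^2*y*z - x^3 - x*y^2 - 4*x*z^2 - y*z + 3*x
trace(b a b a^2 b^-1 a^-1 b a^-1) = trace(b a b a^2 b^-1 a^-1 b) trace(a) - trace(b a b a^2 b^-1 a^-1 b a)  (eliminate a^-1) = -x^3*y^2*z^2 + x^4*y*z + x^2*y^3*z + 2*x^2*y*z^3 - x^3*z^2 - x*y^2*z^2 - x*z^4 - 4*x^2*y*z + 4*x*z^2 + y*z - x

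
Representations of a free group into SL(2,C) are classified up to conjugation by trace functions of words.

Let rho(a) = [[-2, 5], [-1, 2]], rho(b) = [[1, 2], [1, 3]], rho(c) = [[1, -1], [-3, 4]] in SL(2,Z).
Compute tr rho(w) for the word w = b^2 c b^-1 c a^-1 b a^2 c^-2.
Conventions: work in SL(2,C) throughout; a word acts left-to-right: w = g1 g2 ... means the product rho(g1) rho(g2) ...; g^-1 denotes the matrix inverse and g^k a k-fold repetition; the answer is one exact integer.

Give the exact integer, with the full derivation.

-51946

rho(b) = [[1, 2], [1, 3]]
... * rho(b) = [[1, 2], [1, 3]]  ->  [[3, 8], [4, 11]]
... * rho(c) = [[1, -1], [-3, 4]]  ->  [[-21, 29], [-29, 40]]
... * rho(b^-1) = [[3, -2], [-1, 1]]  ->  [[-92, 71], [-127, 98]]
... * rho(c) = [[1, -1], [-3, 4]]  ->  [[-305, 376], [-421, 519]]
... * rho(a^-1) = [[2, -5], [1, -2]]  ->  [[-234, 773], [-323, 1067]]
... * rho(b) = [[1, 2], [1, 3]]  ->  [[539, 1851], [744, 2555]]
... * rho(a) = [[-2, 5], [-1, 2]]  ->  [[-2929, 6397], [-4043, 8830]]
... * rho(a) = [[-2, 5], [-1, 2]]  ->  [[-539, -1851], [-744, -2555]]
... * rho(c^-1) = [[4, 1], [3, 1]]  ->  [[-7709, -2390], [-10641, -3299]]
... * rho(c^-1) = [[4, 1], [3, 1]]  ->  [[-38006, -10099], [-52461, -13940]]
tr = -38006 + -13940 = -51946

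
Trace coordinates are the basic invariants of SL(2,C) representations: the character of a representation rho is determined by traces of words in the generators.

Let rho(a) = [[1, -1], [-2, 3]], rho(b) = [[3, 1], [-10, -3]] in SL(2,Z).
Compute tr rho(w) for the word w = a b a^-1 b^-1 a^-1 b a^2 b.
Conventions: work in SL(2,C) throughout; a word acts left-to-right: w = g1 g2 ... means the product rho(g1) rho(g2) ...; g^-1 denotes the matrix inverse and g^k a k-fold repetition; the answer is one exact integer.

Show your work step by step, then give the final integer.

rho(a) = [[1, -1], [-2, 3]]
... * rho(b) = [[3, 1], [-10, -3]]  ->  [[13, 4], [-36, -11]]
... * rho(a^-1) = [[3, 1], [2, 1]]  ->  [[47, 17], [-130, -47]]
... * rho(b^-1) = [[-3, -1], [10, 3]]  ->  [[29, 4], [-80, -11]]
... * rho(a^-1) = [[3, 1], [2, 1]]  ->  [[95, 33], [-262, -91]]
... * rho(b) = [[3, 1], [-10, -3]]  ->  [[-45, -4], [124, 11]]
... * rho(a) = [[1, -1], [-2, 3]]  ->  [[-37, 33], [102, -91]]
... * rho(a) = [[1, -1], [-2, 3]]  ->  [[-103, 136], [284, -375]]
... * rho(b) = [[3, 1], [-10, -3]]  ->  [[-1669, -511], [4602, 1409]]
tr = -1669 + 1409 = -260

-260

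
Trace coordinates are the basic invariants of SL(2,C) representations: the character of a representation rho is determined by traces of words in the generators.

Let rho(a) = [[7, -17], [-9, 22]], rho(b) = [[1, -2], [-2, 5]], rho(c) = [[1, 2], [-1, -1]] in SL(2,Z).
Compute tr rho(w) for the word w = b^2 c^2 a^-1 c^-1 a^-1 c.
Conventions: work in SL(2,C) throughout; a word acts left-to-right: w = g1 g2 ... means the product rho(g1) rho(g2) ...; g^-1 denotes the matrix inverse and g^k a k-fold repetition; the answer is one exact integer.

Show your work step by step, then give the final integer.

-98

rho(b) = [[1, -2], [-2, 5]]
... * rho(b) = [[1, -2], [-2, 5]]  ->  [[5, -12], [-12, 29]]
... * rho(c) = [[1, 2], [-1, -1]]  ->  [[17, 22], [-41, -53]]
... * rho(c) = [[1, 2], [-1, -1]]  ->  [[-5, 12], [12, -29]]
... * rho(a^-1) = [[22, 17], [9, 7]]  ->  [[-2, -1], [3, 1]]
... * rho(c^-1) = [[-1, -2], [1, 1]]  ->  [[1, 3], [-2, -5]]
... * rho(a^-1) = [[22, 17], [9, 7]]  ->  [[49, 38], [-89, -69]]
... * rho(c) = [[1, 2], [-1, -1]]  ->  [[11, 60], [-20, -109]]
tr = 11 + -109 = -98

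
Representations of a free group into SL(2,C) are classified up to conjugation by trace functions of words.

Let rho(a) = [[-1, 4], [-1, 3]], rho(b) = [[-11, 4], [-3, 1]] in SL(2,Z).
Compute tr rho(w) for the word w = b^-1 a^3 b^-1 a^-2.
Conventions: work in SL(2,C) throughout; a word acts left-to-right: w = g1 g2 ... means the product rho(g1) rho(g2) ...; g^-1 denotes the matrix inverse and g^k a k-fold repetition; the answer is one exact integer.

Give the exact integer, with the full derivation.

rho(b^-1) = [[1, -4], [3, -11]]
... * rho(a) = [[-1, 4], [-1, 3]]  ->  [[3, -8], [8, -21]]
... * rho(a) = [[-1, 4], [-1, 3]]  ->  [[5, -12], [13, -31]]
... * rho(a) = [[-1, 4], [-1, 3]]  ->  [[7, -16], [18, -41]]
... * rho(b^-1) = [[1, -4], [3, -11]]  ->  [[-41, 148], [-105, 379]]
... * rho(a^-1) = [[3, -4], [1, -1]]  ->  [[25, 16], [64, 41]]
... * rho(a^-1) = [[3, -4], [1, -1]]  ->  [[91, -116], [233, -297]]
tr = 91 + -297 = -206

-206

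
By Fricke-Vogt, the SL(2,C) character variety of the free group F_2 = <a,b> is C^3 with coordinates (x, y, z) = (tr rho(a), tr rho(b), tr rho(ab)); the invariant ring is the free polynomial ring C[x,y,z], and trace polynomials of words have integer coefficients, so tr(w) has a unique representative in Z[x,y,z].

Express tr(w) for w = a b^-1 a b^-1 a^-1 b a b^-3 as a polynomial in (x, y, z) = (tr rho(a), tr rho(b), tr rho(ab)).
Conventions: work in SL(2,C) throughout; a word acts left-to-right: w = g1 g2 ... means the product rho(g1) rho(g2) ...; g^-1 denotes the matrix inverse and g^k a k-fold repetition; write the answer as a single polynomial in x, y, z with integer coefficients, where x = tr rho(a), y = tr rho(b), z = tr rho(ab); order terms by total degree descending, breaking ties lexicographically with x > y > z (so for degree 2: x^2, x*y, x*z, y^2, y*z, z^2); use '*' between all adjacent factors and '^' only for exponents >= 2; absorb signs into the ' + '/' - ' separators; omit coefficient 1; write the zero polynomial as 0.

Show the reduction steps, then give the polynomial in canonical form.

-x^3*y^5*z + x^4*y^4 + x^2*y^6 + 3*x^2*y^4*z^2 - 2*x*y^5*z - 3*x*y^3*z^3 - 2*x^4*y^2 - 5*x^2*y^4 - 4*x^2*y^2*z^2 + y^4*z^2 + y^2*z^4 + 3*x^3*y*z + 10*x*y^3*z + 4*x*y*z^3 + 5*x^2*y^2 - x^2*z^2 - y^4 - 5*y^2*z^2 - z^4 - 10*x*y*z + x^2 + 4*y^2 + 4*z^2 - 2

trace(a^2) = trace(a) * trace(a) - trace(1) = x^2 - 2
trace(a^2 b) = trace(a) * trace(b a) - trace(b) = x*z - y
trace(b^-1 a^2) = trace(a^2) * trace(b) - trace(a^2 b) = x^2*y - x*z - y
trace(a b^-2 a) = trace(b^-1 a^2) * trace(b) - trace(b^-1 a^2 b) = x^2*y^2 - x*y*z - x^2 - y^2 + 2
trace(b^2 a) = trace(b) * trace(a b) - trace(a) = y*z - x
trace(b^2) = trace(b) * trace(b) - trace(1) = y^2 - 2
trace(b^2 a^2) = trace(a) * trace(b^2 a) - trace(b^2) = x*y*z - x^2 - y^2 + 2
trace(a b^2 a^2) = trace(a) * trace(b^2 a^2) - trace(b^2 a) = x^2*y*z - x^3 - x*y^2 - y*z + 3*x
so trace(a b a b) = trace(b a) * trace(b a) - trace(1)   [split at repeated b] = z^2 - 2
trace(b a b^2 a) = trace(b) * trace(a b a b) - trace(a b a) = y*z^2 - x*z - y
so trace(b a b^2) = trace(b) * trace(a b^2) - trace(a b) = y^2*z - x*y - z
so trace(a b^2 a^2 b) = trace(a) * trace(b a b^2 a) - trace(b a b^2) = x*y*z^2 - x^2*z - y^2*z + z
so trace(a b^-1 a b^2 a) = trace(a b^2 a^2) * trace(b) - trace(a b^2 a^2 b) = x^2*y^2*z - x^3*y - x*y^3 - x*y*z^2 + x^2*z + 3*x*y - z
trace(a b^2 a b a) = trace(a) * trace(b^2 a b a) - trace(b^2 a b) = x*y*z^2 - x^2*z - y^2*z + z
trace(a b a b a b) = trace(a b) * trace(a b a b) - trace(a^-1 b^-1)   [split at repeated a] = z^3 - 3*z
trace(a b a b a) = trace(a) * trace(b a b a) - trace(b a b) = x*z^2 - y*z - x
so trace(a b^2 a b a b) = trace(b) * trace(a b a b a b) - trace(a b a b a) = y*z^3 - x*z^2 - 2*y*z + x
so trace(a b^-1 a b^2 a b) = trace(a b^2 a b a) * trace(b) - trace(a b^2 a b a b) = x*y^2*z^2 - x^2*y*z - y^3*z - y*z^3 + x*z^2 + 3*y*z - x
trace(b a b^-1 a b^-1 a b) = trace(a b^-1 a b^2 a) * trace(b) - trace(a b^-1 a b^2 a b) = x^2*y^3*z - x^3*y^2 - x*y^4 - 2*x*y^2*z^2 + 2*x^2*y*z + y^3*z + y*z^3 + 3*x*y^2 - x*z^2 - 4*y*z + x
reduce: trace(a^2 b a b a) = trace(a) * trace(a b a b a) - trace(a b a b) = x^2*z^2 - x*y*z - x^2 - z^2 + 2
reduce: trace(a^2 b a b a b) = trace(a) * trace(b a b a b a) - trace(b a b a b) = x*z^3 - y*z^2 - 2*x*z + y
reduce: trace(a b a b a b^-1 a) = trace(a^2 b a b a) * trace(b) - trace(a^2 b a b a b) = x^2*y*z^2 - x*y^2*z - x*z^3 - x^2*y + 2*x*z + y
so trace(a b a b a b a b) = trace(b a b a) * trace(b a b a) - trace(1)   [split at repeated b] = z^4 - 4*z^2 + 2
trace(a b a b a b^-1 a b) = trace(a b a b a b a) * trace(b) - trace(a b a b a b a b) = x*y*z^3 - y^2*z^2 - z^4 - 2*x*y*z + y^2 + 4*z^2 - 2
reduce: trace(b a b^-1 a b^-1 a b a) = trace(a b a b a b^-1 a) * trace(b) - trace(a b a b a b^-1 a b) = x^2*y^2*z^2 - x*y^3*z - 2*x*y*z^3 - x^2*y^2 + y^2*z^2 + z^4 + 4*x*y*z - 4*z^2 + 2
trace(b^-1 a b^-1 a b a^-1 b a) = trace(b a b^-1 a b^-1 a b) * trace(a) - trace(b a b^-1 a b^-1 a b a) = x^3*y^3*z - x^4*y^2 - x^2*y^4 - 3*x^2*y^2*z^2 + 2*x^3*y*z + 2*x*y^3*z + 3*x*y*z^3 + 4*x^2*y^2 - x^2*z^2 - y^2*z^2 - z^4 - 8*x*y*z + x^2 + 4*z^2 - 2
trace(a b a^-1 b a^2) = trace(b a^3 b) * trace(a) - trace(b a^3 b a) = x^3*y*z - x^4 - x^2*y^2 - x^2*z^2 + 4*x^2 + z^2 - 2
trace(a b a^-1 b a^2 b) = trace(b a^2 b a b) * trace(a) - trace(b a^2 b a b a) = x^2*y*z^2 - x^3*z - x*y^2*z - x*z^3 + y*z^2 + 3*x*z - y
trace(a b^-1 a b a^-1 b a) = trace(a b a^-1 b a^2) * trace(b) - trace(a b a^-1 b a^2 b) = x^3*y^2*z - x^4*y - x^2*y^3 - 2*x^2*y*z^2 + x^3*z + x*y^2*z + x*z^3 + 4*x^2*y - 3*x*z - y
trace(a^-1 b a b^-2 a b^-1 a b) = trace(b^-1 a b^-1 a b a^-1 b a) * trace(b) - trace(b^-1 a b^-1 a b a^-1 b a b) = x^3*y^4*z - x^4*y^3 - x^2*y^5 - 3*x^2*y^3*z^2 + x^3*y^2*z + 2*x*y^4*z + 3*x*y^2*z^3 + x^4*y + 5*x^2*y^3 + x^2*y*z^2 - y^3*z^2 - y*z^4 - x^3*z - 9*x*y^2*z - x*z^3 - 3*x^2*y + 4*y*z^2 + 3*x*z - y
trace(b^-1 a b^-1 a b^-1 a^-1 b a b^-1) = trace(a^-1 b a b^-2 a b^-1 a) * trace(b) - trace(a^-1 b a b^-2 a b^-1 a b) = -x^3*y^4*z + x^4*y^3 + x^2*y^5 + 3*x^2*y^3*z^2 - x^3*y^2*z - 2*x*y^4*z - 3*x*y^2*z^3 - x^4*y - 4*x^2*y^3 - x^2*y*z^2 + y^3*z^2 + y*z^4 + x^3*z + 8*x*y^2*z + x*z^3 + 2*x^2*y - y^3 - 4*y*z^2 - 3*x*z + 3*y
reduce: trace(b^-1 a b^-1 a b^-1 a^-1 b a) = trace(a^-1 b a b^-1 a b^-1 a) * trace(b) - trace(a^-1 b a b^-1 a b^-1 a b) = -x^3*y^3*z + x^4*y^2 + x^2*y^4 + 3*x^2*y^2*z^2 - 2*x^3*y*z - 2*x*y^3*z - 3*x*y*z^3 - 3*x^2*y^2 + x^2*z^2 + y^2*z^2 + z^4 + 7*x*y*z - x^2 - y^2 - 4*z^2 + 2
trace(a b^-1 a b^-1 a^-1 b a b^-3) = trace(b^-1 a b^-1 a b^-1 a^-1 b a b^-1) * trace(b) - trace(b^-1 a b^-1 a b^-1 a^-1 b a) = -x^3*y^5*z + x^4*y^4 + x^2*y^6 + 3*x^2*y^4*z^2 - 2*x*y^5*z - 3*x*y^3*z^3 - 2*x^4*y^2 - 5*x^2*y^4 - 4*x^2*y^2*z^2 + y^4*z^2 + y^2*z^4 + 3*x^3*y*z + 10*x*y^3*z + 4*x*y*z^3 + 5*x^2*y^2 - x^2*z^2 - y^4 - 5*y^2*z^2 - z^4 - 10*x*y*z + x^2 + 4*y^2 + 4*z^2 - 2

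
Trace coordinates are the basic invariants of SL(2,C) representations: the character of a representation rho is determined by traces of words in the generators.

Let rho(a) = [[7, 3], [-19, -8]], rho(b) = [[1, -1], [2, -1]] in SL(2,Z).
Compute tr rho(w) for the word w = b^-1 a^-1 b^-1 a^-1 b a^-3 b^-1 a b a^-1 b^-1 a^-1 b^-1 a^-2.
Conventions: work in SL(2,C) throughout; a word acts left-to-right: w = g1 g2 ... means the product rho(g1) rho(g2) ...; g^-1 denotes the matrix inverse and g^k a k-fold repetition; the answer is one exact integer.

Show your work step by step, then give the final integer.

63920

rho(b^-1) = [[-1, 1], [-2, 1]]
... * rho(a^-1) = [[-8, -3], [19, 7]]  ->  [[27, 10], [35, 13]]
... * rho(b^-1) = [[-1, 1], [-2, 1]]  ->  [[-47, 37], [-61, 48]]
... * rho(a^-1) = [[-8, -3], [19, 7]]  ->  [[1079, 400], [1400, 519]]
... * rho(b) = [[1, -1], [2, -1]]  ->  [[1879, -1479], [2438, -1919]]
... * rho(a^-1) = [[-8, -3], [19, 7]]  ->  [[-43133, -15990], [-55965, -20747]]
... * rho(a^-1) = [[-8, -3], [19, 7]]  ->  [[41254, 17469], [53527, 22666]]
... * rho(a^-1) = [[-8, -3], [19, 7]]  ->  [[1879, -1479], [2438, -1919]]
... * rho(b^-1) = [[-1, 1], [-2, 1]]  ->  [[1079, 400], [1400, 519]]
... * rho(a) = [[7, 3], [-19, -8]]  ->  [[-47, 37], [-61, 48]]
... * rho(b) = [[1, -1], [2, -1]]  ->  [[27, 10], [35, 13]]
... * rho(a^-1) = [[-8, -3], [19, 7]]  ->  [[-26, -11], [-33, -14]]
... * rho(b^-1) = [[-1, 1], [-2, 1]]  ->  [[48, -37], [61, -47]]
... * rho(a^-1) = [[-8, -3], [19, 7]]  ->  [[-1087, -403], [-1381, -512]]
... * rho(b^-1) = [[-1, 1], [-2, 1]]  ->  [[1893, -1490], [2405, -1893]]
... * rho(a^-1) = [[-8, -3], [19, 7]]  ->  [[-43454, -16109], [-55207, -20466]]
... * rho(a^-1) = [[-8, -3], [19, 7]]  ->  [[41561, 17599], [52802, 22359]]
tr = 41561 + 22359 = 63920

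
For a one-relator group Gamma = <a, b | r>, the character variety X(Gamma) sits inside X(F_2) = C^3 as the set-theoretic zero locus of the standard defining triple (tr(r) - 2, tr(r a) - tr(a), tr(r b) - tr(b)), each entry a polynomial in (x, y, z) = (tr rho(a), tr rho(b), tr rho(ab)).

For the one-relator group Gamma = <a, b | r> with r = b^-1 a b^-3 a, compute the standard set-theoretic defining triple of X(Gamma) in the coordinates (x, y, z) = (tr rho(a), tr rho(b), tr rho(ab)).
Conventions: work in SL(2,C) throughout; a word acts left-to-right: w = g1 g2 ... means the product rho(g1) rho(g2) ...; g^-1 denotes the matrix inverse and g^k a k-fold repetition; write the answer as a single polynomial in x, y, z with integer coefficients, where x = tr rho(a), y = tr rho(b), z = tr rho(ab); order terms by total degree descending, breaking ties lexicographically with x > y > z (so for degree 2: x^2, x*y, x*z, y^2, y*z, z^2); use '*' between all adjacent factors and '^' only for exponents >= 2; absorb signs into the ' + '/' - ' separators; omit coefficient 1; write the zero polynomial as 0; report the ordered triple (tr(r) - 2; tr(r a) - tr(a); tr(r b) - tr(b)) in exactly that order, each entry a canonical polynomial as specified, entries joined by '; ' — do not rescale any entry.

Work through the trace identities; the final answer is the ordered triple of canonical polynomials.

x^2*y^4 - 2*x*y^3*z - 2*x^2*y^2 + y^2*z^2 + 3*x*y*z - y^2 - z^2; x^3*y^4 - 2*x^2*y^3*z - 2*x^3*y^2 - x*y^4 + x*y^2*z^2 + 3*x^2*y*z + y^3*z + 2*x*y^2 - x*z^2 - 2*y*z; x^2*y^3 - x*y^2*z - 2*x^2*y - y^3 + x*z + 2*y

tr(a^2) = tr(a)*tr(a) - tr(1)  (reduce the a square) = x^2 - 2
use: tr(a^2 b) = tr(a)*tr(b a) - tr(b)  (reduce the a square) = x*z - y
tr(a^2 b^-1) = tr(a^2)*tr(b) - tr(a^2 b)  (eliminate b^-1) = x^2*y - x*z - y
apply: tr(a b^-2 a) = tr(a^2 b^-1)*tr(b) - tr(a^2)  (eliminate b^-1) = x^2*y^2 - x*y*z - x^2 - y^2 + 2
use: tr(a b a b) = tr(b a)*tr(b a) - tr(1)  (split on b) = z^2 - 2
apply: tr(a b a b^-1) = tr(a b a)*tr(b) - tr(a b a b)  (eliminate b^-1) = x*y*z - y^2 - z^2 + 2
use: tr(a b^-2 a b) = tr(a b a b^-1)*tr(b) - tr(a b a)  (eliminate b^-1) = x*y^2*z - y^3 - y*z^2 - x*z + 3*y
use: tr(b^-1 a b^-1 a b^-1) = tr(a b^-2 a)*tr(b) - tr(a b^-2 a b)  (eliminate b^-1) = x^2*y^3 - 2*x*y^2*z - x^2*y + y*z^2 + x*z - y
use: tr(b^-1 a b^-1 a) = tr(a b^-1 a)*tr(b) - tr(a b^-1 a b)  (eliminate b^-1) = x^2*y^2 - 2*x*y*z + z^2 - 2
tr(b^-1 a b^-3 a) = tr(b^-1 a b^-1 a b^-1)*tr(b) - tr(b^-1 a b^-1 a)  (eliminate b^-1) = x^2*y^4 - 2*x*y^3*z - 2*x^2*y^2 + y^2*z^2 + 3*x*y*z - y^2 - z^2 + 2
use: tr(a^3) = tr(a)*tr(a^2) - tr(a) = x^3 - 3*x
tr(a^3 b) = tr(a)*tr(a b a) - tr(a b) = x^2*z - x*y - z
tr(a^3 b^-1) = tr(a^3)*tr(b) - tr(a^3 b) = x^3*y - x^2*z - 2*x*y + z
tr(b^-2 a^3) = tr(a^3 b^-1)*tr(b) - tr(a^3) = x^3*y^2 - x^2*y*z - x^3 - 2*x*y^2 + y*z + 3*x
tr(a b^-3 a^2) = tr(b^-2 a^3)*tr(b) - tr(b^-2 a^3 b) = x^3*y^3 - x^2*y^2*z - 2*x^3*y - 2*x*y^3 + x^2*z + y^2*z + 5*x*y - z
tr(b a b) = tr(b)*tr(a b) - tr(a) = y*z - x
tr(a^2 b a b) = tr(a)*tr(b a b a) - tr(b a b) = x*z^2 - y*z - x
tr(b^-1 a^2 b a) = tr(a^2 b a)*tr(b) - tr(a^2 b a b) = x^2*y*z - x*y^2 - x*z^2 + x
use: tr(b^-2 a^2 b a) = tr(b^-1 a^2 b a)*tr(b) - tr(b^-1 a^2 b a b) = x^2*y^2*z - x*y^3 - x*y*z^2 - x^2*z + 2*x*y + z
apply: tr(a b^-3 a^2 b) = tr(b^-2 a^2 b a)*tr(b) - tr(b^-2 a^2 b a b) = x^2*y^3*z - x*y^4 - x*y^2*z^2 - 2*x^2*y*z + 3*x*y^2 + x*z^2 + y*z - x
tr(b^-1 a b^-3 a^2) = tr(a b^-3 a^2)*tr(b) - tr(a b^-3 a^2 b) = x^3*y^4 - 2*x^2*y^3*z - 2*x^3*y^2 - x*y^4 + x*y^2*z^2 + 3*x^2*y*z + y^3*z + 2*x*y^2 - x*z^2 - 2*y*z + x
use: tr(a b^-3 a) = tr(b^-2 a^2)*tr(b) - tr(b^-2 a^2 b) = x^2*y^3 - x*y^2*z - 2*x^2*y - y^3 + x*z + 3*y
assemble the triple (tr(r) - 2; tr(r a) - x; tr(r b) - y)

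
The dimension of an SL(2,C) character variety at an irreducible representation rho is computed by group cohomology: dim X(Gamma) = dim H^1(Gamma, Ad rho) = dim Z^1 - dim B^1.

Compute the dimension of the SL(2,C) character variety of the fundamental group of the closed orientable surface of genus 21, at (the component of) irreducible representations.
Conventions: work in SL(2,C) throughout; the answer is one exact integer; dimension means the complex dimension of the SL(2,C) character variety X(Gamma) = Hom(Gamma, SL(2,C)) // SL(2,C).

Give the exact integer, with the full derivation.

120

Gamma = pi_1(Sigma_21) = < a_1, b_1, ..., a_21, b_21 | prod [a_i, b_i] > has 2g = 42 generators and 1 relator.
Before the relator condition, cocycle space has dim 3*42 = 126.
H^2 = coker(d_2) is dual to H^0 = 0 at irreducible rho (Poincare duality), so d_2 is onto: dim Z^1 = 123.
dim B^1 = 3 (coboundaries, injective at irreducible rho).
dim H^1 = 123 - 3 = 120 = dim X.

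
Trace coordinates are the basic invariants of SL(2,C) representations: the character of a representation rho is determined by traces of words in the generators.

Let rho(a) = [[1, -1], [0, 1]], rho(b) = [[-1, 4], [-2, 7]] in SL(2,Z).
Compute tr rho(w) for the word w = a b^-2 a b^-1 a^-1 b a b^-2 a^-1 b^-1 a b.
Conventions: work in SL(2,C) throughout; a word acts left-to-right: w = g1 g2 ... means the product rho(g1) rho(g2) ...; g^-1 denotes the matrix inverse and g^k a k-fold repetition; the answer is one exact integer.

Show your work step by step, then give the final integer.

-18718

rho(a) = [[1, -1], [0, 1]]
... * rho(b^-1) = [[7, -4], [2, -1]]  ->  [[5, -3], [2, -1]]
... * rho(b^-1) = [[7, -4], [2, -1]]  ->  [[29, -17], [12, -7]]
... * rho(a) = [[1, -1], [0, 1]]  ->  [[29, -46], [12, -19]]
... * rho(b^-1) = [[7, -4], [2, -1]]  ->  [[111, -70], [46, -29]]
... * rho(a^-1) = [[1, 1], [0, 1]]  ->  [[111, 41], [46, 17]]
... * rho(b) = [[-1, 4], [-2, 7]]  ->  [[-193, 731], [-80, 303]]
... * rho(a) = [[1, -1], [0, 1]]  ->  [[-193, 924], [-80, 383]]
... * rho(b^-1) = [[7, -4], [2, -1]]  ->  [[497, -152], [206, -63]]
... * rho(b^-1) = [[7, -4], [2, -1]]  ->  [[3175, -1836], [1316, -761]]
... * rho(a^-1) = [[1, 1], [0, 1]]  ->  [[3175, 1339], [1316, 555]]
... * rho(b^-1) = [[7, -4], [2, -1]]  ->  [[24903, -14039], [10322, -5819]]
... * rho(a) = [[1, -1], [0, 1]]  ->  [[24903, -38942], [10322, -16141]]
... * rho(b) = [[-1, 4], [-2, 7]]  ->  [[52981, -172982], [21960, -71699]]
tr = 52981 + -71699 = -18718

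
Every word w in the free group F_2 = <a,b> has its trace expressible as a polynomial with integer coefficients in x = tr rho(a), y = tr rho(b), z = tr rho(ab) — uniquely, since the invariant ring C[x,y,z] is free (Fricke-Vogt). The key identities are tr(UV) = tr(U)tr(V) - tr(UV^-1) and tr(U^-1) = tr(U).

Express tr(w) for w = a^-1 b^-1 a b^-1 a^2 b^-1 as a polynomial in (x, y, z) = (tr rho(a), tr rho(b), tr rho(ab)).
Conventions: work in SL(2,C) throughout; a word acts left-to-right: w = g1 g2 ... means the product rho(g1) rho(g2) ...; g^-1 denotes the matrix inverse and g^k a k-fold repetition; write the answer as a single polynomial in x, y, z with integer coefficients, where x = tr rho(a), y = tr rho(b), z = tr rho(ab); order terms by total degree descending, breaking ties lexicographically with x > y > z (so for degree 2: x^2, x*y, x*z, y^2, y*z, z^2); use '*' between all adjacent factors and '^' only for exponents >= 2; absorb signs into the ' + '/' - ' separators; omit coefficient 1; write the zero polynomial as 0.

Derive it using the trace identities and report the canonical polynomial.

x^3*y^2*z - x^4*y - 2*x^2*y*z^2 + x^3*z - x*y^2*z + x*z^3 + 3*x^2*y + y*z^2 - 3*x*z - y

tr(a^2) = tr(a) * tr(a) - tr(1)   [square of a] = x^2 - 2
tr(a^2 b) = tr(a) * tr(b a) - tr(b)   [square of a] = x*z - y
use: tr(a b^-1 a) = tr(a^2) * tr(b) - tr(a^2 b)   [inverse elimination on b] = x^2*y - x*z - y
apply: tr(a b a b) = tr(b a) * tr(b a) - tr(1)   [split at a repeated b] = z^2 - 2
tr(a b^-1 a b) = tr(a b a) * tr(b) - tr(a b a b)   [inverse elimination on b] = x*y*z - y^2 - z^2 + 2
use: tr(b^-1 a b^-1 a) = tr(a b^-1 a) * tr(b) - tr(a b^-1 a b)   [inverse elimination on b] = x^2*y^2 - 2*x*y*z + z^2 - 2
tr(b^2 a) = tr(b) * tr(a b) - tr(a)   [square of b] = y*z - x
tr(b^2) = tr(b) * tr(b) - tr(1)   [square of b] = y^2 - 2
use: tr(a b^2 a) = tr(a) * tr(b^2 a) - tr(b^2)   [square of a] = x*y*z - x^2 - y^2 + 2
apply: tr(b a^3 b) = tr(a) * tr(a b^2 a) - tr(a b^2)   [square of a] = x^2*y*z - x^3 - x*y^2 - y*z + 3*x
tr(b a b a^2) = tr(a) * tr(b a b a) - tr(b a b)   [square of a] = x*z^2 - y*z - x
tr(b a^3 b a) = tr(a) * tr(b a b a^2) - tr(b a b a)   [square of a] = x^2*z^2 - x*y*z - x^2 - z^2 + 2
tr(a^3 b a^-1 b) = tr(b a^3 b) * tr(a) - tr(b a^3 b a)   [inverse elimination on a] = x^3*y*z - x^4 - x^2*y^2 - x^2*z^2 + 4*x^2 + z^2 - 2
tr(a^2 b a^-1 b^-1 a) = tr(a^3 b a^-1) * tr(b) - tr(a^3 b a^-1 b)   [inverse elimination on b] = -x^3*y*z + x^4 + x^2*y^2 + x^2*z^2 + x*y*z - 4*x^2 - y^2 - z^2 + 2
apply: tr(b^2 a b a) = tr(b) * tr(a b a b) - tr(a b a)   [square of b] = y*z^2 - x*z - y
tr(b^2 a b) = tr(b) * tr(b a b) - tr(b a)   [square of b] = y^2*z - x*y - z
use: tr(b a b a^2 b) = tr(a) * tr(b^2 a b a) - tr(b^2 a b)   [square of a] = x*y*z^2 - x^2*z - y^2*z + z
tr(b a b a b a) = tr(a b) * tr(a b a b) - tr(a^-1 b^-1)   [split at a repeated a] = z^3 - 3*z
apply: tr(b a b a^2 b a) = tr(a) * tr(b a b a b a) - tr(b a b a b)   [square of a] = x*z^3 - y*z^2 - 2*x*z + y
use: tr(a b a^2 b a^-1 b) = tr(b a b a^2 b) * tr(a) - tr(b a b a^2 b a)   [inverse elimination on a] = x^2*y*z^2 - x^3*z - x*y^2*z - x*z^3 + y*z^2 + 3*x*z - y
tr(a^2 b a^-1 b^-1 a b) = tr(a b a^2 b a^-1) * tr(b) - tr(a b a^2 b a^-1 b)   [inverse elimination on b] = -x^2*y*z^2 + x^3*z + 2*x*y^2*z + x*z^3 - x^2*y - y^3 - y*z^2 - 3*x*z + 3*y
tr(a^-1 b^-1 a b^-1 a^2 b) = tr(a^2 b a^-1 b^-1 a) * tr(b) - tr(a^2 b a^-1 b^-1 a b)   [inverse elimination on b] = -x^3*y^2*z + x^4*y + x^2*y^3 + 2*x^2*y*z^2 - x^3*z - x*y^2*z - x*z^3 - 3*x^2*y + 3*x*z - y
tr(a^-1 b^-1 a b^-1 a^2 b^-1) = tr(a^-1 b^-1 a b^-1 a^2) * tr(b) - tr(a^-1 b^-1 a b^-1 a^2 b)   [inverse elimination on b] = x^3*y^2*z - x^4*y - 2*x^2*y*z^2 + x^3*z - x*y^2*z + x*z^3 + 3*x^2*y + y*z^2 - 3*x*z - y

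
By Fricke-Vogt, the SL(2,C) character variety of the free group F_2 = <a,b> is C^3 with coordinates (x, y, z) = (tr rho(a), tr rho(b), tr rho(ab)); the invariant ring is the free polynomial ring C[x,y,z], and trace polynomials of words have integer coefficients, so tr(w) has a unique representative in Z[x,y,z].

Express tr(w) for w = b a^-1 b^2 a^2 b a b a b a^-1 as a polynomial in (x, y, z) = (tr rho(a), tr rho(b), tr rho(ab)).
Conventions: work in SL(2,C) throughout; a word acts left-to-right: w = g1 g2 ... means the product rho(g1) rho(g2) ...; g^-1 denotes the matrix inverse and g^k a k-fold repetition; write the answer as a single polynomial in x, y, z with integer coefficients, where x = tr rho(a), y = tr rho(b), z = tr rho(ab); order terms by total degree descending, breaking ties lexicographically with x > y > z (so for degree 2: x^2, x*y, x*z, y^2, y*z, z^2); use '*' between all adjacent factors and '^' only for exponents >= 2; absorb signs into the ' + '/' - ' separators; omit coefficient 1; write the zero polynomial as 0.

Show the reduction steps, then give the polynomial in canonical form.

x^3*y^3*z^3 - x^4*y^2*z^2 - x^2*y^4*z^2 - 2*x^2*y^2*z^4 - x^3*y^3*z + x^3*y*z^3 + 2*x*y^3*z^3 + x*y*z^5 + x^4*y^2 + x^2*y^4 + 5*x^2*y^2*z^2 - y^2*z^4 - x^3*y*z - 3*x*y^3*z - 6*x*y*z^3 - 3*x^2*y^2 + x^2*z^2 + 3*y^2*z^2 + z^4 + 7*x*y*z - x^2 - y^2 - 4*z^2 + 2

and trace(b a b a) = trace(a b)*trace(a b) - trace(1)   [split at repeated a] = z^2 - 2
trace(a b a b a b) = trace(b a)*trace(b a b a) - trace(b^-1 a^-1)   [split at repeated b] = z^3 - 3*z
and trace(b a b) = trace(b)*trace(a b) - trace(a) = y*z - x
next, trace(a b a b a) = trace(a)*trace(b a b a) - trace(b a b) = x*z^2 - y*z - x
next, trace(b a b a b a b) = trace(b)*trace(a b a b a b) - trace(a b a b a) = y*z^3 - x*z^2 - 2*y*z + x
and trace(a b a b a b^3) = trace(b)*trace(b a b a b a b) - trace(b a b a b a) = y^2*z^3 - x*y*z^2 - 2*y^2*z - z^3 + x*y + 3*z
trace(b a b a b^4 a) = trace(b)*trace(a b a b a b^3) - trace(a b a b a b^2) = y^3*z^3 - x*y^2*z^2 - 2*y^3*z - 2*y*z^3 + x*y^2 + x*z^2 + 5*y*z - x
next, trace(a b a) = trace(a)*trace(b a) - trace(b) = x*z - y
trace(a b a b^2) = trace(b)*trace(a b a b) - trace(a b a) = y*z^2 - x*z - y
next, trace(a b a b^3) = trace(b)*trace(a b a b^2) - trace(a b a b) = y^2*z^2 - x*y*z - y^2 - z^2 + 2
trace(b^3 a b a b) = trace(b)*trace(a b a b^3) - trace(a b a b^2) = y^3*z^2 - x*y^2*z - y^3 - 2*y*z^2 + x*z + 3*y
trace(b a b a b^4) = trace(b)*trace(b^3 a b a b) - trace(b^3 a b a) = y^4*z^2 - x*y^3*z - y^4 - 3*y^2*z^2 + 2*x*y*z + 4*y^2 + z^2 - 2
trace(b^2 a^2 b a b a b^2) = trace(a)*trace(b a b a b^4 a) - trace(b a b a b^4) = x*y^3*z^3 - x^2*y^2*z^2 - y^4*z^2 - x*y^3*z - 2*x*y*z^3 + x^2*y^2 + x^2*z^2 + y^4 + 3*y^2*z^2 + 3*x*y*z - x^2 - 4*y^2 - z^2 + 2
trace(a b a b a b a b) = trace(a b a b a b)*trace(a b) - trace(b a b a)   [split at repeated a] = z^4 - 4*z^2 + 2
and trace(a b a b a b a) = trace(a)*trace(b a b a b a) - trace(b a b a b) = x*z^3 - y*z^2 - 2*x*z + y
trace(a b a b a b^2 a b) = trace(b)*trace(a b a b a b a b) - trace(a b a b a b a) = y*z^4 - x*z^3 - 3*y*z^2 + 2*x*z + y
trace(a b a b a b^2 a) = trace(a)*trace(b a b a b^2 a) - trace(b a b a b^2) = x*y*z^3 - x^2*z^2 - y^2*z^2 - x*y*z + x^2 + y^2 + z^2 - 2
trace(b a b a b^2 a b^2 a) = trace(b)*trace(a b a b a b^2 a b) - trace(a b a b a b^2 a) = y^2*z^4 - 2*x*y*z^3 + x^2*z^2 - 2*y^2*z^2 + 3*x*y*z - x^2 - z^2 + 2
trace(a b a^2) = trace(a)*trace(a b a) - trace(a b) = x^2*z - x*y - z
trace(a b^2 a b a) = trace(b)*trace(a b a^2 b) - trace(a b a^2) = x*y*z^2 - x^2*z - y^2*z + z
and trace(a b a b^2 a b^2) = trace(b)*trace(a b^2 a b a b) - trace(a b^2 a b a) = y^2*z^3 - 2*x*y*z^2 + x^2*z - y^2*z + x*y - z
and trace(b a b a b^2 a b^2) = trace(b)*trace(a b a b^2 a b^2) - trace(a b a b^2 a b) = y^3*z^3 - 2*x*y^2*z^2 + x^2*y*z - y^3*z - y*z^3 + x*y^2 + x*z^2 + y*z - x
next, trace(b^2 a^2 b a b a b^2 a) = trace(a)*trace(b a b a b^2 a b^2 a) - trace(b a b a b^2 a b^2) = x*y^2*z^4 - 2*x^2*y*z^3 - y^3*z^3 + x^3*z^2 + 2*x^2*y*z + y^3*z + y*z^3 - x^3 - x*y^2 - 2*x*z^2 - y*z + 3*x
trace(b a^-1 b^2 a^2 b a b a b) = trace(b^2 a^2 b a b a b^2)*trace(a) - trace(b^2 a^2 b a b a b^2 a) = x^2*y^3*z^3 - x^3*y^2*z^2 - x*y^4*z^2 - x*y^2*z^4 - x^2*y^3*z + y^3*z^3 + x^3*y^2 + x*y^4 + 3*x*y^2*z^2 + x^2*y*z - y^3*z - y*z^3 - 3*x*y^2 + x*z^2 + y*z - x
and trace(a^2 b a b a b a b) = trace(a)*trace(b a b a b a b a) - trace(b a b a b a b) = x*z^4 - y*z^3 - 3*x*z^2 + 2*y*z + x
trace(a^2 b a b a b a) = trace(a)*trace(b a b a b a^2) - trace(b a b a b a) = x^2*z^3 - x*y*z^2 - 2*x^2*z - z^3 + x*y + 3*z
next, trace(b a^2 b a b a b a b) = trace(b)*trace(a^2 b a b a b a b) - trace(a^2 b a b a b a) = x*y*z^4 - x^2*z^3 - y^2*z^3 - 2*x*y*z^2 + 2*x^2*z + 2*y^2*z + z^3 - 3*z
trace(b^2 a^2 b a b a b a b) = trace(b)*trace(b a^2 b a b a b a b) - trace(b a^2 b a b a b a) = x*y^2*z^4 - x^2*y*z^3 - y^3*z^3 - 2*x*y^2*z^2 - x*z^4 + 2*x^2*y*z + 2*y^3*z + 2*y*z^3 + 3*x*z^2 - 5*y*z - x
trace(a b a b a b a b a b) = trace(a b a b a b a b)*trace(a b) - trace(b a b a b a)   [split at repeated a] = z^5 - 5*z^3 + 5*z
trace(b a b a b a b a b^2 a) = trace(b)*trace(a b a b a b a b a b) - trace(a b a b a b a b a) = y*z^5 - x*z^4 - 4*y*z^3 + 3*x*z^2 + 3*y*z - x
next, trace(b a b a b a b a b^2) = trace(b)*trace(a b a b a b a b^2) - trace(a b a b a b a b) = y^2*z^4 - x*y*z^3 - 3*y^2*z^2 - z^4 + 2*x*y*z + y^2 + 4*z^2 - 2
and trace(b^2 a^2 b a b a b a b a) = trace(a)*trace(b a b a b a b a b^2 a) - trace(b a b a b a b a b^2) = x*y*z^5 - x^2*z^4 - y^2*z^4 - 3*x*y*z^3 + 3*x^2*z^2 + 3*y^2*z^2 + z^4 + x*y*z - x^2 - y^2 - 4*z^2 + 2
trace(b a^-1 b^2 a^2 b a b a b a) = trace(b^2 a^2 b a b a b a b)*trace(a) - trace(b^2 a^2 b a b a b a b a) = x^2*y^2*z^4 - x^3*y*z^3 - x*y^3*z^3 - x*y*z^5 - 2*x^2*y^2*z^2 + y^2*z^4 + 2*x^3*y*z + 2*x*y^3*z + 5*x*y*z^3 - 3*y^2*z^2 - z^4 - 6*x*y*z + y^2 + 4*z^2 - 2
next, trace(b a^-1 b^2 a^2 b a b a b a^-1) = trace(b a^-1 b^2 a^2 b a b a b)*trace(a) - trace(b a^-1 b^2 a^2 b a b a b a) = x^3*y^3*z^3 - x^4*y^2*z^2 - x^2*y^4*z^2 - 2*x^2*y^2*z^4 - x^3*y^3*z + x^3*y*z^3 + 2*x*y^3*z^3 + x*y*z^5 + x^4*y^2 + x^2*y^4 + 5*x^2*y^2*z^2 - y^2*z^4 - x^3*y*z - 3*x*y^3*z - 6*x*y*z^3 - 3*x^2*y^2 + x^2*z^2 + 3*y^2*z^2 + z^4 + 7*x*y*z - x^2 - y^2 - 4*z^2 + 2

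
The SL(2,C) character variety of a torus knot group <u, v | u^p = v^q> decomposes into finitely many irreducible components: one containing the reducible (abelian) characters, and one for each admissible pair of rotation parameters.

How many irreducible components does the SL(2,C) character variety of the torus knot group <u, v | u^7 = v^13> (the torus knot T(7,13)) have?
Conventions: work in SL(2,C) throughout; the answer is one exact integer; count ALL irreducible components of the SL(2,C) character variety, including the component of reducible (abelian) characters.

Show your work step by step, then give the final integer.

For T(7,13): irreducibility forces the central element u^7 = v^13 to one of +I, -I.
This locks tr(u) to 2*cos(pi*alpha/7), alpha in 1..6, and tr(v) to 2*cos(pi*beta/13), beta in 1..12, on each component of irreducible characters.
The two central values (-1)^alpha I and (-1)^beta I must be the same matrix, so alpha and beta share a parity.
count pairs: odd alpha (3 choices) x odd beta (6), plus even alpha (3) x even beta (6): 3*6 + 3*6 = 36.
That is 36 components of irreducible characters, and with the reducible (abelian) component the total is 37.

37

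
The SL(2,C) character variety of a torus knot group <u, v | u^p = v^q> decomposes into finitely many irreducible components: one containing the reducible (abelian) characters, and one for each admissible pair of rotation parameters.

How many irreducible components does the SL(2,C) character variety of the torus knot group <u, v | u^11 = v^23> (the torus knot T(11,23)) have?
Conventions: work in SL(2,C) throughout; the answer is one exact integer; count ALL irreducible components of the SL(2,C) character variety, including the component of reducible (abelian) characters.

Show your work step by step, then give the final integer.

Gamma = < u, v | u^11 = v^23 > (torus knot T(11,23)); the central element u^11 = v^23 acts as +I or -I in any irreducible SL(2,C) representation.
So on each irreducible component the traces are pinned: tr(u) = 2*cos(pi*alpha/11) with 1 <= alpha <= 10, tr(v) = 2*cos(pi*beta/23) with 1 <= beta <= 22.
Consistency of u^11 = (-1)^alpha I with v^23 = (-1)^beta I forces alpha = beta (mod 2).
Enumerate parity-matched pairs: 5*11 odd-odd plus 5*11 even-even gives 110.
components with irreducible characters: 110; plus the single component of reducible (abelian) characters: total 111.

111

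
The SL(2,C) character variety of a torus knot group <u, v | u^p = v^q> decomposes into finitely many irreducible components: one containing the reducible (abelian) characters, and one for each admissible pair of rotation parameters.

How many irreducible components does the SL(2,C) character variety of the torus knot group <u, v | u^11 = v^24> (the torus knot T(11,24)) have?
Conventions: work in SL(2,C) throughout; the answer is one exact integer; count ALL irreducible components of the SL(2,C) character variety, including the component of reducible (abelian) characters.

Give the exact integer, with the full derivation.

In the torus knot group T(11,24), u^11 = v^24 is central, so an irreducible representation sends it to +I or -I (Schur).
On an irreducible component, tr(u) is locked at 2*cos(pi*alpha/11) for some alpha in 1..10, and tr(v) at 2*cos(pi*beta/24) for some beta in 1..23.
The two central values (-1)^alpha I and (-1)^beta I must be the same matrix, so alpha and beta share a parity.
Counting: 5 odd alphas x 12 odd betas + 5 even alphas x 11 even betas = 60 + 55 = 115.
That is 115 components of irreducible characters, and with the reducible (abelian) component the total is 116.

116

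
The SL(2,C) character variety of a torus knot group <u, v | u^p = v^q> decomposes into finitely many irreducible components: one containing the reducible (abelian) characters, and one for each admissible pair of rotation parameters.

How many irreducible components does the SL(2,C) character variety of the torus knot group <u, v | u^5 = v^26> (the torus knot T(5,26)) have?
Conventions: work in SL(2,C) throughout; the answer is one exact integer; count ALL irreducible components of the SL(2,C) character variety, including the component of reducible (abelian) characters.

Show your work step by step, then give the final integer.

In the torus knot group T(5,26), u^5 = v^26 is central, so an irreducible representation sends it to +I or -I (Schur).
On an irreducible component, tr(u) is locked at 2*cos(pi*alpha/5) for some alpha in 1..4, and tr(v) at 2*cos(pi*beta/26) for some beta in 1..25.
u^5 = (-1)^alpha I and v^26 = (-1)^beta I must agree, so alpha and beta have equal parity.
Enumerate parity-matched pairs: 2*13 odd-odd plus 2*12 even-even gives 50.
That is 50 components of irreducible characters, and with the reducible (abelian) component the total is 51.

51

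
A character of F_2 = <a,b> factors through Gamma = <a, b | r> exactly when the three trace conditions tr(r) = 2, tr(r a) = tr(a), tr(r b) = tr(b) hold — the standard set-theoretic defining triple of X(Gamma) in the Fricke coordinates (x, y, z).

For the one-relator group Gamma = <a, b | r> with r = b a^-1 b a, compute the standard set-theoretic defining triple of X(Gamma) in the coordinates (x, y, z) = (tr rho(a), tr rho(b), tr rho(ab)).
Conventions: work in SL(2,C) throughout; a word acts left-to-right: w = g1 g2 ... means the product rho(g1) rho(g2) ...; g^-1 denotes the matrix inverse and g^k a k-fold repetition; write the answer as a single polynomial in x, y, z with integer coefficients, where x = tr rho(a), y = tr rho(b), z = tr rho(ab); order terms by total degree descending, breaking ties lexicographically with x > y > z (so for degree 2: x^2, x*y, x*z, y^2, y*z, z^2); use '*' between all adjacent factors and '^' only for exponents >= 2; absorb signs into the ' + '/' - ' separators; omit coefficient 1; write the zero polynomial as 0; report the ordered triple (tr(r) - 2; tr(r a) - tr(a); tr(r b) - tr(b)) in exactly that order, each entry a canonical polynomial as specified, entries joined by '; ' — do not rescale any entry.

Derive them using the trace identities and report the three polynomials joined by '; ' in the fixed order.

and trace(b a b) = trace(b) * trace(a b) - trace(a)  (reduce the b square) = y*z - x
and trace(b a b a) = trace(b a) * trace(b a) - trace(1)  (split on b) = z^2 - 2
trace(b a^-1 b a) = trace(b a b) * trace(a) - trace(b a b a)  (eliminate a^-1) = x*y*z - x^2 - z^2 + 2
trace(a^2 b) = trace(a) * trace(b a) - trace(b) = x*z - y
trace(a^2) = trace(a) * trace(a) - trace(1) = x^2 - 2
next, trace(b a^2 b) = trace(b) * trace(a^2 b) - trace(a^2) = x*y*z - x^2 - y^2 + 2
trace(b a^2 b a) = trace(a) * trace(b a b a) - trace(b a b) = x*z^2 - y*z - x
trace(b a^-1 b a^2) = trace(b a^2 b) * trace(a) - trace(b a^2 b a) = x^2*y*z - x^3 - x*y^2 - x*z^2 + y*z + 3*x
trace(b a b^2) = trace(b) * trace(a b^2) - trace(a b) = y^2*z - x*y - z
next, trace(b a b^2 a) = trace(b) * trace(a b a b) - trace(a b a) = y*z^2 - x*z - y
trace(b a^-1 b a b) = trace(b a b^2) * trace(a) - trace(b a b^2 a) = x*y^2*z - x^2*y - y*z^2 + y
assemble the triple (trace(r) - 2; trace(r a) - x; trace(r b) - y)

x*y*z - x^2 - z^2; x^2*y*z - x^3 - x*y^2 - x*z^2 + y*z + 2*x; x*y^2*z - x^2*y - y*z^2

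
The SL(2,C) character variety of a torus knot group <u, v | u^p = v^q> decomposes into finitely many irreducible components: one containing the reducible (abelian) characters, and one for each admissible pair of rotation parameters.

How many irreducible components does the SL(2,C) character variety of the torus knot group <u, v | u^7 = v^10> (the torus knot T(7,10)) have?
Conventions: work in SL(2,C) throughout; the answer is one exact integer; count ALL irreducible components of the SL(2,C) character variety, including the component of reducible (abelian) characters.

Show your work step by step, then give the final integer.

28

Gamma = < u, v | u^7 = v^10 > (torus knot T(7,10)); the central element u^7 = v^10 acts as +I or -I in any irreducible SL(2,C) representation.
So on each irreducible component the traces are pinned: tr(u) = 2*cos(pi*alpha/7) with 1 <= alpha <= 6, tr(v) = 2*cos(pi*beta/10) with 1 <= beta <= 9.
The two central values (-1)^alpha I and (-1)^beta I must be the same matrix, so alpha and beta share a parity.
Enumerate parity-matched pairs: 3*5 odd-odd plus 3*4 even-even gives 27.
That is 27 components of irreducible characters, and with the reducible (abelian) component the total is 28.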